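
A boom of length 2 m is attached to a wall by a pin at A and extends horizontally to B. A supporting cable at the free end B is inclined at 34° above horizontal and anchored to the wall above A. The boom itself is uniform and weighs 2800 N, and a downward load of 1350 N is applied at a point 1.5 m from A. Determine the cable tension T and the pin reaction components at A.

ΣM about A: T·sin34°·2 − 2800·1 − 1350·1.5 = 0 → T = 4825/(2·0.559193) = 4314.25 ≈ 4314 N.
ΣF_x = 0: A_x − T·cos34° = 0 → A_x = 4314.25 × 0.829038 = 3577 N.
ΣF_y = 0: A_y + T·sin34° − 2800 − 1350 = 0 → A_y = 4150 − 4314.25 × 0.559193 = 1738 N.

T = 4314 N, A_x = 3577 N, A_y = 1738 N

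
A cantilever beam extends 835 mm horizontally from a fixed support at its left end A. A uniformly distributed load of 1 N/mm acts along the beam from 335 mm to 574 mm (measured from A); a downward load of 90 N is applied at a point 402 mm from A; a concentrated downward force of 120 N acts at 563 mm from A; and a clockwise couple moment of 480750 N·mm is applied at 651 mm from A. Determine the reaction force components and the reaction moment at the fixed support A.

A_x = 0, A_y = 449.0 N, M_A = 693100 N·mm

Resultant of the distributed load: 1 × 239 = 239 N at 454.5 mm from A.
ΣF_x = 0: A_x = 0.
ΣF_y = 0: A_y − 1·239 − 90 − 120 = 0 → A_y = 449.0 N.
ΣM about A: M_A − (1·239)·454.5 − 90·402 − 120·563 − 480750 = 0 → M_A = 693100 N·mm.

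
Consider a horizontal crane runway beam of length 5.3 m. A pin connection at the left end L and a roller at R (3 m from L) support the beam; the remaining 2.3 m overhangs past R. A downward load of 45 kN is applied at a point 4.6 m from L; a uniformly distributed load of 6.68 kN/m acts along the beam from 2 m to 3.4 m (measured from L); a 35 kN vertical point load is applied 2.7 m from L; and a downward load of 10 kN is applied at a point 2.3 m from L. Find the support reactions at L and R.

Resultant of the distributed load: 6.68 × 1.4 = 9.352 kN at 2.7 m from L.
Moments about L: R_y·3 − 45·4.6 − (6.68·1.4)·2.7 − 35·2.7 − 10·2.3 = 0 → R_y = 349.7504/3 = 116.583 ≈ 116.6 kN.
ΣF_y = 0: L_y + 116.583 − 45 − 6.68·1.4 − 35 − 10 = 0 → L_y = -17.23 kN.
ΣF_x = 0: no horizontal applied forces, so L_x = 0.

L_x = 0, L_y = -17.23 kN, R_y = 116.6 kN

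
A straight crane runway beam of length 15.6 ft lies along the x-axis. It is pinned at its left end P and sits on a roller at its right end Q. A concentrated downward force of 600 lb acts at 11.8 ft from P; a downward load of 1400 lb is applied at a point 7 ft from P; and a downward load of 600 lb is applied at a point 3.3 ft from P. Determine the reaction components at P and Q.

ΣM about P: Q_y·15.6 − 600·11.8 − 1400·7 − 600·3.3 = 0 → Q_y = 18860/15.6 = 1208.97 ≈ 1209 lb.
ΣF_y = 0: P_y + 1208.97 − 600 − 1400 − 600 = 0 → P_y = 1391 lb.
ΣF_x = 0: no horizontal applied forces, so P_x = 0.

P_x = 0, P_y = 1391 lb, Q_y = 1209 lb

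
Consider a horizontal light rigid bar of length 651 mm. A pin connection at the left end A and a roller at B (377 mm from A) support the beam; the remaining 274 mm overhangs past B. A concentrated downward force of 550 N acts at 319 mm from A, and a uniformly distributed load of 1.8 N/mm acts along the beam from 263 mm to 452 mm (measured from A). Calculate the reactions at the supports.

Resultant of the distributed load: 1.8 × 189 = 340.2 N at 357.5 mm from A.
Taking moments about A: B_y·377 − 550·319 − (1.8·189)·357.5 = 0 → B_y = 297071.5/377 = 787.988 ≈ 788.0 N.
ΣF_y = 0: A_y + 787.988 − 550 − 1.8·189 = 0 → A_y = 102.2 N.
ΣF_x = 0: no horizontal applied forces, so A_x = 0.

A_x = 0, A_y = 102.2 N, B_y = 788.0 N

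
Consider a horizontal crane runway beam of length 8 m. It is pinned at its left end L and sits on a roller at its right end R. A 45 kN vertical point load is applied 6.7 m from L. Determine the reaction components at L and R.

ΣM about L: R_y·8 − 45·6.7 = 0 → R_y = 301.5/8 = 37.6875 ≈ 37.69 kN.
ΣF_y = 0: L_y + 37.6875 − 45 = 0 → L_y = 7.312 kN.
ΣF_x = 0: no horizontal applied forces, so L_x = 0.

L_x = 0, L_y = 7.312 kN, R_y = 37.69 kN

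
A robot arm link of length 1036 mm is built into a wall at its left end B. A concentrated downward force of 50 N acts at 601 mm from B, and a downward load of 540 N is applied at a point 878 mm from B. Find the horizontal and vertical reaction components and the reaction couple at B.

ΣF_x = 0: B_x = 0.
ΣF_y = 0: B_y − 50 − 540 = 0 → B_y = 590.0 N.
ΣM about B: M_B − 50·601 − 540·878 = 0 → M_B = 504200 N·mm.

B_x = 0, B_y = 590.0 N, M_B = 504200 N·mm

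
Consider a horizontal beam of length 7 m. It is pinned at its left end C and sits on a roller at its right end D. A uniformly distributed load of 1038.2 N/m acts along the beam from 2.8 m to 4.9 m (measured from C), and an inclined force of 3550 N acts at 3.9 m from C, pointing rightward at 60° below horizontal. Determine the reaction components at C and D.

C_x = -1775 N, C_y = 2343 N, D_y = 2912 N

Resultant of the distributed load: 1038.2 × 2.1 = 2180.22 N at 3.85 m from C.
ΣM about C: D_y·7 − (1038.2·2.1)·3.85 − 3550·sin60°·3.9 = 0 → D_y = 20384/7 = 2912 N.
ΣF_y = 0: C_y + 2912 − 1038.2·2.1 − 3550·sin60° = 0 → C_y = 2343 N.
ΣF_x = 0: C_x + 3550·cos60° = 0 → C_x = -1775 N.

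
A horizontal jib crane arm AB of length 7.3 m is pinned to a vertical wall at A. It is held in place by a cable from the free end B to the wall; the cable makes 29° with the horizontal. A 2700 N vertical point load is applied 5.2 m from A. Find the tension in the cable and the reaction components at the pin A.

T = 3967 N, A_x = 3470 N, A_y = 776.7 N

ΣM about A: T·sin29°·7.3 − 2700·5.2 = 0 → T = 14040/(7.3·0.48481) = 3967.1 ≈ 3967 N.
ΣF_x = 0: A_x − T·cos29° = 0 → A_x = 3967.1 × 0.87462 = 3470 N.
ΣF_y = 0: A_y + T·sin29° − 2700 = 0 → A_y = 2700 − 3967.1 × 0.48481 = 776.7 N.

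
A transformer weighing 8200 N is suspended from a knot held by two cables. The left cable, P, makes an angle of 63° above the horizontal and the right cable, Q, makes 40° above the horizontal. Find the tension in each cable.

ΣF_x = 0: −T_P·cos63° + T_Q·cos40° = 0 → T_Q = 0.592643·T_P.
ΣF_y = 0: T_P·sin63° + T_Q·sin40° = 8200.
Substitute: T_P·(0.891007 + 0.592643·0.642788) = 8200 → T_P = 6446.79 ≈ 6447 N.
Then T_Q = 0.592643 × 6446.79 = 3821 N.

T_P = 6447 N, T_Q = 3821 N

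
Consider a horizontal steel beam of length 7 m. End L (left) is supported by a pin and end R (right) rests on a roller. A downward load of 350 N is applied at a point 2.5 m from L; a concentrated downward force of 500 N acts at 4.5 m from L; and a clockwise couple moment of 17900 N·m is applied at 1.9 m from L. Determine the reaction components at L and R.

L_x = 0, L_y = -2154 N, R_y = 3004 N

Moments about L: R_y·7 − 350·2.5 − 500·4.5 − 17900 = 0 → R_y = 21025/7 = 3003.57 ≈ 3004 N.
ΣF_y = 0: L_y + 3003.57 − 350 − 500 = 0 → L_y = -2154 N.
ΣF_x = 0: no horizontal applied forces, so L_x = 0.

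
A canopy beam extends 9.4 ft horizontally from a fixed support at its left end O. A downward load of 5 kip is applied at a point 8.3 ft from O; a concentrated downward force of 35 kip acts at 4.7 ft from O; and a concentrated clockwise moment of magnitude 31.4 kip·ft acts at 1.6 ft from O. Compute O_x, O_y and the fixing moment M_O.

O_x = 0, O_y = 40.00 kip, M_O = 237.4 kip·ft

ΣF_x = 0: O_x = 0.
ΣF_y = 0: O_y − 5 − 35 = 0 → O_y = 40.00 kip.
ΣM about O: M_O − 5·8.3 − 35·4.7 − 31.4 = 0 → M_O = 237.4 kip·ft.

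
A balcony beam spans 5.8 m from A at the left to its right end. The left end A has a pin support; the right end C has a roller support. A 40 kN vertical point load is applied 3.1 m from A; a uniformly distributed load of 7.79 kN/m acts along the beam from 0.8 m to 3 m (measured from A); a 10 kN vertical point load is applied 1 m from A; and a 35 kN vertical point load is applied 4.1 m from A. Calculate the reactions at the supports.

A_x = 0, A_y = 48.68 kN, C_y = 53.46 kN

Resultant of the distributed load: 7.79 × 2.2 = 17.138 kN at 1.9 m from A.
Moments about A: C_y·5.8 − 40·3.1 − (7.79·2.2)·1.9 − 10·1 − 35·4.1 = 0 → C_y = 310.0622/5.8 = 53.459 ≈ 53.46 kN.
ΣF_y = 0: A_y + 53.459 − 40 − 7.79·2.2 − 10 − 35 = 0 → A_y = 48.68 kN.
ΣF_x = 0: no horizontal applied forces, so A_x = 0.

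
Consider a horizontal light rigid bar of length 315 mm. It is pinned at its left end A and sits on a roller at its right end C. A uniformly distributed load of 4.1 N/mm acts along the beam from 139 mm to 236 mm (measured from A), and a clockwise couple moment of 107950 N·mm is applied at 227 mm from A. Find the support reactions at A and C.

A_x = 0, A_y = -181.7 N, C_y = 579.4 N

Resultant of the distributed load: 4.1 × 97 = 397.7 N at 187.5 mm from A.
Taking moments about A: C_y·315 − (4.1·97)·187.5 − 107950 = 0 → C_y = 182518.75/315 = 579.425 ≈ 579.4 N.
ΣF_y = 0: A_y + 579.425 − 4.1·97 = 0 → A_y = -181.7 N.
ΣF_x = 0: no horizontal applied forces, so A_x = 0.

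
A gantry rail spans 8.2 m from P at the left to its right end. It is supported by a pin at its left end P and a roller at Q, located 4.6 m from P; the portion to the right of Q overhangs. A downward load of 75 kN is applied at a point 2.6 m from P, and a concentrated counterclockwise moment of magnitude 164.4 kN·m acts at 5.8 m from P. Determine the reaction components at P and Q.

Taking moments about P: Q_y·4.6 − 75·2.6 + 164.4 = 0 → Q_y = 30.6/4.6 = 6.65217 ≈ 6.652 kN.
ΣF_y = 0: P_y + 6.65217 − 75 = 0 → P_y = 68.35 kN.
ΣF_x = 0: no horizontal applied forces, so P_x = 0.

P_x = 0, P_y = 68.35 kN, Q_y = 6.652 kN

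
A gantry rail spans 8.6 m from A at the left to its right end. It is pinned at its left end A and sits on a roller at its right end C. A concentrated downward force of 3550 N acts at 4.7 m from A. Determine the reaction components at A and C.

A_x = 0, A_y = 1610 N, C_y = 1940 N

Taking moments about A: C_y·8.6 − 3550·4.7 = 0 → C_y = 16685/8.6 = 1940.12 ≈ 1940 N.
ΣF_y = 0: A_y + 1940.12 − 3550 = 0 → A_y = 1610 N.
ΣF_x = 0: no horizontal applied forces, so A_x = 0.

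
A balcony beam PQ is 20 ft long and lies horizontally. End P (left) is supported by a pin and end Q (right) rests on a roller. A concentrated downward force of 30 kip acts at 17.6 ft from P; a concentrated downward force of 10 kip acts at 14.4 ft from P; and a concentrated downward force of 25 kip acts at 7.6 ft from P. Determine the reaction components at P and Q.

Taking moments about P: Q_y·20 − 30·17.6 − 10·14.4 − 25·7.6 = 0 → Q_y = 862/20 = 43.10 kip.
ΣF_y = 0: P_y + 43.1 − 30 − 10 − 25 = 0 → P_y = 21.90 kip.
ΣF_x = 0: no horizontal applied forces, so P_x = 0.

P_x = 0, P_y = 21.90 kip, Q_y = 43.10 kip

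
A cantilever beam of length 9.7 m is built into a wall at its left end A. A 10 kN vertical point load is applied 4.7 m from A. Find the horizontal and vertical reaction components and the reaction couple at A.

ΣF_x = 0: A_x = 0.
ΣF_y = 0: A_y − 10 = 0 → A_y = 10.00 kN.
ΣM about A: M_A − 10·4.7 = 0 → M_A = 47.00 kN·m.

A_x = 0, A_y = 10.00 kN, M_A = 47.00 kN·m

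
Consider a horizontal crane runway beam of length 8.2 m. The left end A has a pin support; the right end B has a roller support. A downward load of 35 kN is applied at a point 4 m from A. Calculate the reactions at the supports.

A_x = 0, A_y = 17.93 kN, B_y = 17.07 kN

ΣM about A: B_y·8.2 − 35·4 = 0 → B_y = 140/8.2 = 17.0732 ≈ 17.07 kN.
ΣF_y = 0: A_y + 17.0732 − 35 = 0 → A_y = 17.93 kN.
ΣF_x = 0: no horizontal applied forces, so A_x = 0.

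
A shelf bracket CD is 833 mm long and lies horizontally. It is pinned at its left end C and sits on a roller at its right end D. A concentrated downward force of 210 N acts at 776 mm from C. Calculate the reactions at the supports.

C_x = 0, C_y = 14.37 N, D_y = 195.6 N

Moments about C: D_y·833 − 210·776 = 0 → D_y = 162960/833 = 195.63 ≈ 195.6 N.
ΣF_y = 0: C_y + 195.63 − 210 = 0 → C_y = 14.37 N.
ΣF_x = 0: no horizontal applied forces, so C_x = 0.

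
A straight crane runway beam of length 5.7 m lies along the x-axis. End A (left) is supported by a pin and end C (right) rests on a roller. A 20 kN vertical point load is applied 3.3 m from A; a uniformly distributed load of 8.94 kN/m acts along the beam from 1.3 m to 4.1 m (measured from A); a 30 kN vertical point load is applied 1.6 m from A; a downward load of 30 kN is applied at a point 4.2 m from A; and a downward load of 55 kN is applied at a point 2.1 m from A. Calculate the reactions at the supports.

Resultant of the distributed load: 8.94 × 2.8 = 25.032 kN at 2.7 m from A.
Moments about A: C_y·5.7 − 20·3.3 − (8.94·2.8)·2.7 − 30·1.6 − 30·4.2 − 55·2.1 = 0 → C_y = 423.0864/5.7 = 74.2257 ≈ 74.23 kN.
ΣF_y = 0: A_y + 74.2257 − 20 − 8.94·2.8 − 30 − 30 − 55 = 0 → A_y = 85.81 kN.
ΣF_x = 0: no horizontal applied forces, so A_x = 0.

A_x = 0, A_y = 85.81 kN, C_y = 74.23 kN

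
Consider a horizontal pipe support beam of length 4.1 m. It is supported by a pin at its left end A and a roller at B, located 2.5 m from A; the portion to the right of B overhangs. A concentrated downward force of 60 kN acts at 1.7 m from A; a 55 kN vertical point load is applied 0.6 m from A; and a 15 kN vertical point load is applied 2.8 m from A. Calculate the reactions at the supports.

ΣM about A: B_y·2.5 − 60·1.7 − 55·0.6 − 15·2.8 = 0 → B_y = 177/2.5 = 70.80 kN.
ΣF_y = 0: A_y + 70.8 − 60 − 55 − 15 = 0 → A_y = 59.20 kN.
ΣF_x = 0: no horizontal applied forces, so A_x = 0.

A_x = 0, A_y = 59.20 kN, B_y = 70.80 kN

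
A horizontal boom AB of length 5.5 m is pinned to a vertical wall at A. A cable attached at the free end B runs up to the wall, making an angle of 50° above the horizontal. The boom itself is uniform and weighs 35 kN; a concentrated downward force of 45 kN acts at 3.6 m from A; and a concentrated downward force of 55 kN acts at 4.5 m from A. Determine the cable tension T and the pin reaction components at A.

T = 120.0 kN, A_x = 77.16 kN, A_y = 43.05 kN

ΣM about A: T·sin50°·5.5 − 35·2.75 − 45·3.6 − 55·4.5 = 0 → T = 505.75/(5.5·0.766044) = 120.038 ≈ 120.0 kN.
ΣF_x = 0: A_x − T·cos50° = 0 → A_x = 120.038 × 0.642788 = 77.16 kN.
ΣF_y = 0: A_y + T·sin50° − 35 − 45 − 55 = 0 → A_y = 135 − 120.038 × 0.766044 = 43.05 kN.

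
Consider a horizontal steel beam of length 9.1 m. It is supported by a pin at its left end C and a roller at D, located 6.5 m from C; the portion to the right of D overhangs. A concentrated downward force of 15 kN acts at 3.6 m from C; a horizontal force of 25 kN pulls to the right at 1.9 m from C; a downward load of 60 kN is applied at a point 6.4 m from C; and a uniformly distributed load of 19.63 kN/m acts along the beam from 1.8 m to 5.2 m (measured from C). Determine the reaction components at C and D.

Resultant of the distributed load: 19.63 × 3.4 = 66.742 kN at 3.5 m from C.
ΣM about C: D_y·6.5 − 15·3.6 − 60·6.4 − (19.63·3.4)·3.5 = 0 → D_y = 671.597/6.5 = 103.323 ≈ 103.3 kN.
ΣF_y = 0: C_y + 103.323 − 15 − 60 − 19.63·3.4 = 0 → C_y = 38.42 kN.
ΣF_x = 0: C_x + 25 = 0 → C_x = -25.00 kN.

C_x = -25.00 kN, C_y = 38.42 kN, D_y = 103.3 kN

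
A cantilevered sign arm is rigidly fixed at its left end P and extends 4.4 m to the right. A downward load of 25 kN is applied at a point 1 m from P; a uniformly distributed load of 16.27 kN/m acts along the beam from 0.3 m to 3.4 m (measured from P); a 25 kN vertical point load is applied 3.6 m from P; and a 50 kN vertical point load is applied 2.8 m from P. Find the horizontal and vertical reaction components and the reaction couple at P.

Resultant of the distributed load: 16.27 × 3.1 = 50.437 kN at 1.85 m from P.
ΣF_x = 0: P_x = 0.
ΣF_y = 0: P_y − 25 − 16.27·3.1 − 25 − 50 = 0 → P_y = 150.4 kN.
ΣM about P: M_P − 25·1 − (16.27·3.1)·1.85 − 25·3.6 − 50·2.8 = 0 → M_P = 348.3 kN·m.

P_x = 0, P_y = 150.4 kN, M_P = 348.3 kN·m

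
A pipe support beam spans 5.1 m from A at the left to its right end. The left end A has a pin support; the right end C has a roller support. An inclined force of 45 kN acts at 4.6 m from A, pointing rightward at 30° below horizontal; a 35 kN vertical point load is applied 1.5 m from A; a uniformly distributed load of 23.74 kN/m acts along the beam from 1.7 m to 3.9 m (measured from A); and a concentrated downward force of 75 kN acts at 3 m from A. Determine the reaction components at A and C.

A_x = -38.97 kN, A_y = 81.35 kN, C_y = 103.4 kN

Resultant of the distributed load: 23.74 × 2.2 = 52.228 kN at 2.8 m from A.
ΣM about A: C_y·5.1 − 45·sin30°·4.6 − 35·1.5 − (23.74·2.2)·2.8 − 75·3 = 0 → C_y = 527.2384/5.1 = 103.38 ≈ 103.4 kN.
ΣF_y = 0: A_y + 103.38 − 45·sin30° − 35 − 23.74·2.2 − 75 = 0 → A_y = 81.35 kN.
ΣF_x = 0: A_x + 45·cos30° = 0 → A_x = -38.97 kN.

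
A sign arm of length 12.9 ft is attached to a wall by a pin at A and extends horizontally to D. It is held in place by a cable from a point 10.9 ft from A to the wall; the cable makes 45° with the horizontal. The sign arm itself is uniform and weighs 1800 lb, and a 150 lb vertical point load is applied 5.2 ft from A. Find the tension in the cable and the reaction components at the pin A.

T = 1608 lb, A_x = 1137 lb, A_y = 813.3 lb

ΣM about A: T·sin45°·10.9 − 1800·6.45 − 150·5.2 = 0 → T = 12390/(10.9·0.707107) = 1607.53 ≈ 1608 lb.
ΣF_x = 0: A_x − T·cos45° = 0 → A_x = 1607.53 × 0.707107 = 1137 lb.
ΣF_y = 0: A_y + T·sin45° − 1800 − 150 = 0 → A_y = 1950 − 1607.53 × 0.707107 = 813.3 lb.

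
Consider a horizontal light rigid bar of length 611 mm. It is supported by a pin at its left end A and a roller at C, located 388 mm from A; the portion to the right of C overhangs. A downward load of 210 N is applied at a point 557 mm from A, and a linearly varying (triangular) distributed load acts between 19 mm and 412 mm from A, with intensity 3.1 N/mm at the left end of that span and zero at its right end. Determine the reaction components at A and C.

Resultant of the triangular load: ½ × 3.1 × 393 = 609.15 N, acting at 150 mm from A (one-third of the span from the peak).
ΣM about A: C_y·388 − 210·557 − (½·3.1·393)·150 = 0 → C_y = 208342.5/388 = 536.965 ≈ 537.0 N.
ΣF_y = 0: A_y + 536.965 − 210 − ½·3.1·393 = 0 → A_y = 282.2 N.
ΣF_x = 0: no horizontal applied forces, so A_x = 0.

A_x = 0, A_y = 282.2 N, C_y = 537.0 N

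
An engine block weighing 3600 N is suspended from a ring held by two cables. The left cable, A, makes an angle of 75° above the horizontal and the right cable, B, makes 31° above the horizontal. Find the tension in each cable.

T_A = 3210 N, T_B = 969.3 N

ΣF_x = 0: −T_A·cos75° + T_B·cos31° = 0 → T_B = 0.301947·T_A.
ΣF_y = 0: T_A·sin75° + T_B·sin31° = 3600.
Substitute: T_A·(0.965926 + 0.301947·0.515038) = 3600 → T_A = 3210.16 ≈ 3210 N.
Then T_B = 0.301947 × 3210.16 = 969.3 N.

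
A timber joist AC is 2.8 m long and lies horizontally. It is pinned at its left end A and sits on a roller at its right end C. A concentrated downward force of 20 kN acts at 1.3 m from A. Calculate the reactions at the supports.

Taking moments about A: C_y·2.8 − 20·1.3 = 0 → C_y = 26/2.8 = 9.28571 ≈ 9.286 kN.
ΣF_y = 0: A_y + 9.28571 − 20 = 0 → A_y = 10.71 kN.
ΣF_x = 0: no horizontal applied forces, so A_x = 0.

A_x = 0, A_y = 10.71 kN, C_y = 9.286 kN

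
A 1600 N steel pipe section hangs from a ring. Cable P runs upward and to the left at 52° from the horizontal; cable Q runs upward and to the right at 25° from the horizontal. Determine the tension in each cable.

ΣF_x = 0: −T_P·cos52° + T_Q·cos25° = 0 → T_Q = 0.679307·T_P.
ΣF_y = 0: T_P·sin52° + T_Q·sin25° = 1600.
Substitute: T_P·(0.788011 + 0.679307·0.422618) = 1600 → T_P = 1488.24 ≈ 1488 N.
Then T_Q = 0.679307 × 1488.24 = 1011 N.

T_P = 1488 N, T_Q = 1011 N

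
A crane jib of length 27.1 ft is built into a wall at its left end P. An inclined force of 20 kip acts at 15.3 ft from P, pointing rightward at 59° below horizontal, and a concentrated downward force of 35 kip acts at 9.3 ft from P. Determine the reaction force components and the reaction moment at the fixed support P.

P_x = -10.30 kip, P_y = 52.14 kip, M_P = 587.8 kip·ft

ΣF_x = 0: P_x + 20·cos59° = 0 → P_x = -10.30 kip.
ΣF_y = 0: P_y − 20·sin59° − 35 = 0 → P_y = 52.14 kip.
ΣM about P: M_P − 20·sin59°·15.3 − 35·9.3 = 0 → M_P = 587.8 kip·ft.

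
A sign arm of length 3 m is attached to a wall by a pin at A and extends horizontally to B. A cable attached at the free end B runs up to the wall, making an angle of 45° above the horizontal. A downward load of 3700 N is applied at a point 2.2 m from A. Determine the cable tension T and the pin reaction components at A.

ΣM about A: T·sin45°·3 − 3700·2.2 = 0 → T = 8140/(3·0.707107) = 3837.23 ≈ 3837 N.
ΣF_x = 0: A_x − T·cos45° = 0 → A_x = 3837.23 × 0.707107 = 2713 N.
ΣF_y = 0: A_y + T·sin45° − 3700 = 0 → A_y = 3700 − 3837.23 × 0.707107 = 986.7 N.

T = 3837 N, A_x = 2713 N, A_y = 986.7 N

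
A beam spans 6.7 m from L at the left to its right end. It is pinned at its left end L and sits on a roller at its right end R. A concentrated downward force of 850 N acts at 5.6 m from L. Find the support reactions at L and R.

Taking moments about L: R_y·6.7 − 850·5.6 = 0 → R_y = 4760/6.7 = 710.448 ≈ 710.4 N.
ΣF_y = 0: L_y + 710.448 − 850 = 0 → L_y = 139.6 N.
ΣF_x = 0: no horizontal applied forces, so L_x = 0.

L_x = 0, L_y = 139.6 N, R_y = 710.4 N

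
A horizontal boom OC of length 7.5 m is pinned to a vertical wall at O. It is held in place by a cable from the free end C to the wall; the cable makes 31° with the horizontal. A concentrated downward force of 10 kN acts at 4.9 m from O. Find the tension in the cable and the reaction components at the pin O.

T = 12.69 kN, O_x = 10.87 kN, O_y = 3.467 kN

ΣM about O: T·sin31°·7.5 − 10·4.9 = 0 → T = 49/(7.5·0.515038) = 12.6851 ≈ 12.69 kN.
ΣF_x = 0: O_x − T·cos31° = 0 → O_x = 12.6851 × 0.857167 = 10.87 kN.
ΣF_y = 0: O_y + T·sin31° − 10 = 0 → O_y = 10 − 12.6851 × 0.515038 = 3.467 kN.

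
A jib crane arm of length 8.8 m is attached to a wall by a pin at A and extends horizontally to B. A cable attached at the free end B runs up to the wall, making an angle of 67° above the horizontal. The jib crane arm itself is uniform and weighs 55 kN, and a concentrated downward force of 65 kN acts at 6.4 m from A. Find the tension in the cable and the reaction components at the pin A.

ΣM about A: T·sin67°·8.8 − 55·4.4 − 65·6.4 = 0 → T = 658/(8.8·0.920505) = 81.2301 ≈ 81.23 kN.
ΣF_x = 0: A_x − T·cos67° = 0 → A_x = 81.2301 × 0.390731 = 31.74 kN.
ΣF_y = 0: A_y + T·sin67° − 55 − 65 = 0 → A_y = 120 − 81.2301 × 0.920505 = 45.23 kN.

T = 81.23 kN, A_x = 31.74 kN, A_y = 45.23 kN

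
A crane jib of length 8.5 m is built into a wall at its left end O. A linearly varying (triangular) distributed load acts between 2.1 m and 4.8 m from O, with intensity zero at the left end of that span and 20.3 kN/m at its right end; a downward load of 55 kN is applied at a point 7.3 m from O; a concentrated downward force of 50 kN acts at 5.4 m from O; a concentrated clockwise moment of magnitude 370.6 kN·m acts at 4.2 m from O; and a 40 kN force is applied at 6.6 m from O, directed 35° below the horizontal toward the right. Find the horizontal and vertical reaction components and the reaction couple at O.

Resultant of the triangular load: ½ × 20.3 × 2.7 = 27.405 kN, acting at 3.9 m from O (one-third of the span from the peak).
ΣF_x = 0: O_x + 40·cos35° = 0 → O_x = -32.77 kN.
ΣF_y = 0: O_y − ½·20.3·2.7 − 55 − 50 − 40·sin35° = 0 → O_y = 155.3 kN.
ΣM about O: M_O − (½·20.3·2.7)·3.9 − 55·7.3 − 50·5.4 − 370.6 − 40·sin35°·6.6 = 0 → M_O = 1300 kN·m.

O_x = -32.77 kN, O_y = 155.3 kN, M_O = 1300 kN·m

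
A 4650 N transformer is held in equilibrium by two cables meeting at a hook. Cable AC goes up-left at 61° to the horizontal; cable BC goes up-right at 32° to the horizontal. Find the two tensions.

T_AC = 3949 N, T_BC = 2257 N

ΣF_x = 0: −T_AC·cos61° + T_BC·cos32° = 0 → T_BC = 0.571677·T_AC.
ΣF_y = 0: T_AC·sin61° + T_BC·sin32° = 4650.
Substitute: T_AC·(0.87462 + 0.571677·0.529919) = 4650 → T_AC = 3948.83 ≈ 3949 N.
Then T_BC = 0.571677 × 3948.83 = 2257 N.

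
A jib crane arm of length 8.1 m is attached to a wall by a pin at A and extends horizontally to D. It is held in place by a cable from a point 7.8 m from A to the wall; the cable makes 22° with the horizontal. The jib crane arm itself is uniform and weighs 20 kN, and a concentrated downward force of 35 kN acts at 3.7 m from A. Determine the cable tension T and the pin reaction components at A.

ΣM about A: T·sin22°·7.8 − 20·4.05 − 35·3.7 = 0 → T = 210.5/(7.8·0.374607) = 72.0413 ≈ 72.04 kN.
ΣF_x = 0: A_x − T·cos22° = 0 → A_x = 72.0413 × 0.927184 = 66.80 kN.
ΣF_y = 0: A_y + T·sin22° − 20 − 35 = 0 → A_y = 55 − 72.0413 × 0.374607 = 28.01 kN.

T = 72.04 kN, A_x = 66.80 kN, A_y = 28.01 kN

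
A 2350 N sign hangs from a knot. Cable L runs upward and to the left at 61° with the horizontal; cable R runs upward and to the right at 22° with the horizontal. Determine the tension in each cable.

ΣF_x = 0: −T_L·cos61° + T_R·cos22° = 0 → T_R = 0.522884·T_L.
ΣF_y = 0: T_L·sin61° + T_R·sin22° = 2350.
Substitute: T_L·(0.87462 + 0.522884·0.374607) = 2350 → T_L = 2195.24 ≈ 2195 N.
Then T_R = 0.522884 × 2195.24 = 1148 N.

T_L = 2195 N, T_R = 1148 N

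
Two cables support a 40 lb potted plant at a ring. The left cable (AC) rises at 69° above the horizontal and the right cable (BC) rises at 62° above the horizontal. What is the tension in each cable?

T_AC = 24.88 lb, T_BC = 18.99 lb

ΣF_x = 0: −T_AC·cos69° + T_BC·cos62° = 0 → T_BC = 0.763343·T_AC.
ΣF_y = 0: T_AC·sin69° + T_BC·sin62° = 40.
Substitute: T_AC·(0.93358 + 0.763343·0.882948) = 40 → T_AC = 24.8822 ≈ 24.88 lb.
Then T_BC = 0.763343 × 24.8822 = 18.99 lb.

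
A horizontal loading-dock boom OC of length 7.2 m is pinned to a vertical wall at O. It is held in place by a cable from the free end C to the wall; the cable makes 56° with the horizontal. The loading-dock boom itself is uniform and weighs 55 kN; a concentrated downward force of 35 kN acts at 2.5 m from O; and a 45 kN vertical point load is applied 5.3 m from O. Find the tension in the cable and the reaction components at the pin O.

T = 87.79 kN, O_x = 49.09 kN, O_y = 62.22 kN

ΣM about O: T·sin56°·7.2 − 55·3.6 − 35·2.5 − 45·5.3 = 0 → T = 524/(7.2·0.829038) = 87.7858 ≈ 87.79 kN.
ΣF_x = 0: O_x − T·cos56° = 0 → O_x = 87.7858 × 0.559193 = 49.09 kN.
ΣF_y = 0: O_y + T·sin56° − 55 − 35 − 45 = 0 → O_y = 135 − 87.7858 × 0.829038 = 62.22 kN.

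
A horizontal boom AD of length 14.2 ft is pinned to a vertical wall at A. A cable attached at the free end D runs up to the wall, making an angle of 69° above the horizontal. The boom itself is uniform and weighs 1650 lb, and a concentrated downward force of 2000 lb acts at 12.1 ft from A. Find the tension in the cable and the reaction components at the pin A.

T = 2709 lb, A_x = 970.9 lb, A_y = 1121 lb

ΣM about A: T·sin69°·14.2 − 1650·7.1 − 2000·12.1 = 0 → T = 35915/(14.2·0.93358) = 2709.17 ≈ 2709 lb.
ΣF_x = 0: A_x − T·cos69° = 0 → A_x = 2709.17 × 0.358368 = 970.9 lb.
ΣF_y = 0: A_y + T·sin69° − 1650 − 2000 = 0 → A_y = 3650 − 2709.17 × 0.93358 = 1121 lb.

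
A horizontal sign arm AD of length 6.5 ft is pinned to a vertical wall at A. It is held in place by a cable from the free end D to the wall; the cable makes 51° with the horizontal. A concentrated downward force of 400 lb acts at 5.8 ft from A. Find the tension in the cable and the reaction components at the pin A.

ΣM about A: T·sin51°·6.5 − 400·5.8 = 0 → T = 2320/(6.5·0.777146) = 459.274 ≈ 459.3 lb.
ΣF_x = 0: A_x − T·cos51° = 0 → A_x = 459.274 × 0.62932 = 289.0 lb.
ΣF_y = 0: A_y + T·sin51° − 400 = 0 → A_y = 400 − 459.274 × 0.777146 = 43.08 lb.

T = 459.3 lb, A_x = 289.0 lb, A_y = 43.08 lb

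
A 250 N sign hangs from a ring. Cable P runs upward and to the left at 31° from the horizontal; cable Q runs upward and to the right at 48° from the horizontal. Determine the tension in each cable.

ΣF_x = 0: −T_P·cos31° + T_Q·cos48° = 0 → T_Q = 1.28102·T_P.
ΣF_y = 0: T_P·sin31° + T_Q·sin48° = 250.
Substitute: T_P·(0.515038 + 1.28102·0.743145) = 250 → T_P = 170.413 ≈ 170.4 N.
Then T_Q = 1.28102 × 170.413 = 218.3 N.

T_P = 170.4 N, T_Q = 218.3 N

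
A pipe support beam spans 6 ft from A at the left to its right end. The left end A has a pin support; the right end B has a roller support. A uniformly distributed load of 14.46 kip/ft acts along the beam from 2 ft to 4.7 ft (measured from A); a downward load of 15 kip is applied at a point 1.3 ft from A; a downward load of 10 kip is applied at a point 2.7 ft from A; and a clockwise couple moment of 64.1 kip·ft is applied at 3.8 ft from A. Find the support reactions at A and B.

A_x = 0, A_y = 23.81 kip, B_y = 40.23 kip

Resultant of the distributed load: 14.46 × 2.7 = 39.042 kip at 3.35 ft from A.
Moments about A: B_y·6 − (14.46·2.7)·3.35 − 15·1.3 − 10·2.7 − 64.1 = 0 → B_y = 241.3907/6 = 40.2318 ≈ 40.23 kip.
ΣF_y = 0: A_y + 40.2318 − 14.46·2.7 − 15 − 10 = 0 → A_y = 23.81 kip.
ΣF_x = 0: no horizontal applied forces, so A_x = 0.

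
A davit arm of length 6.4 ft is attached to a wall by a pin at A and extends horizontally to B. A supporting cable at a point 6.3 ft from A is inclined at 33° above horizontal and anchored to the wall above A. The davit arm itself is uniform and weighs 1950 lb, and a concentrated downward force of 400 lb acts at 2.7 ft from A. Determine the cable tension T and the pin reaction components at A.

T = 2133 lb, A_x = 1789 lb, A_y = 1188 lb

ΣM about A: T·sin33°·6.3 − 1950·3.2 − 400·2.7 = 0 → T = 7320/(6.3·0.544639) = 2133.35 ≈ 2133 lb.
ΣF_x = 0: A_x − T·cos33° = 0 → A_x = 2133.35 × 0.838671 = 1789 lb.
ΣF_y = 0: A_y + T·sin33° − 1950 − 400 = 0 → A_y = 2350 − 2133.35 × 0.544639 = 1188 lb.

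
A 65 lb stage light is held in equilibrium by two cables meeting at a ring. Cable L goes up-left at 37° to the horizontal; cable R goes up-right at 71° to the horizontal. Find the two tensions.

ΣF_x = 0: −T_L·cos37° + T_R·cos71° = 0 → T_R = 2.45305·T_L.
ΣF_y = 0: T_L·sin37° + T_R·sin71° = 65.
Substitute: T_L·(0.601815 + 2.45305·0.945519) = 65 → T_L = 22.251 ≈ 22.25 lb.
Then T_R = 2.45305 × 22.251 = 54.58 lb.

T_L = 22.25 lb, T_R = 54.58 lb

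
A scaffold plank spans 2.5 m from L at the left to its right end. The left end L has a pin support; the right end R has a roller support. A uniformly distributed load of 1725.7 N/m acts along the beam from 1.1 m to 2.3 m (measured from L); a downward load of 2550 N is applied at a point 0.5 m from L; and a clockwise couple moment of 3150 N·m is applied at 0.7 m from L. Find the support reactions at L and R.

Resultant of the distributed load: 1725.7 × 1.2 = 2070.84 N at 1.7 m from L.
Taking moments about L: R_y·2.5 − (1725.7·1.2)·1.7 − 2550·0.5 − 3150 = 0 → R_y = 7945.428/2.5 = 3178.17 ≈ 3178 N.
ΣF_y = 0: L_y + 3178.17 − 1725.7·1.2 − 2550 = 0 → L_y = 1443 N.
ΣF_x = 0: no horizontal applied forces, so L_x = 0.

L_x = 0, L_y = 1443 N, R_y = 3178 N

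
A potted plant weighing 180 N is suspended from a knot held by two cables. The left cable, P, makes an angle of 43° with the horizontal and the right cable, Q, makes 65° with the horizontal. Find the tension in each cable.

T_P = 79.99 N, T_Q = 138.4 N

ΣF_x = 0: −T_P·cos43° + T_Q·cos65° = 0 → T_Q = 1.73053·T_P.
ΣF_y = 0: T_P·sin43° + T_Q·sin65° = 180.
Substitute: T_P·(0.681998 + 1.73053·0.906308) = 180 → T_P = 79.9861 ≈ 79.99 N.
Then T_Q = 1.73053 × 79.9861 = 138.4 N.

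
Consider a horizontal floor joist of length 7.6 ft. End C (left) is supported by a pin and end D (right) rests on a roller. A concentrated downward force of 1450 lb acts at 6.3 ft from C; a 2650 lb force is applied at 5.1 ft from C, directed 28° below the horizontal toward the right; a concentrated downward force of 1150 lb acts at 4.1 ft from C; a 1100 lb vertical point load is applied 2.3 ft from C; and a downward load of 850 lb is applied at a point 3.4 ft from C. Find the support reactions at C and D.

Moments about C: D_y·7.6 − 1450·6.3 − 2650·sin28°·5.1 − 1150·4.1 − 1100·2.3 − 850·3.4 = 0 → D_y = 25614.9/7.6 = 3370.38 ≈ 3370 lb.
ΣF_y = 0: C_y + 3370.38 − 1450 − 2650·sin28° − 1150 − 1100 − 850 = 0 → C_y = 2424 lb.
ΣF_x = 0: C_x + 2650·cos28° = 0 → C_x = -2340 lb.

C_x = -2340 lb, C_y = 2424 lb, D_y = 3370 lb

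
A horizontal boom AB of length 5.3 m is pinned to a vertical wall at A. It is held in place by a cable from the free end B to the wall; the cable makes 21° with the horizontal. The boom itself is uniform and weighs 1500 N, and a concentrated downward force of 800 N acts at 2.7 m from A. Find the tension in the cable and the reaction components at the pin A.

T = 3230 N, A_x = 3016 N, A_y = 1142 N

ΣM about A: T·sin21°·5.3 − 1500·2.65 − 800·2.7 = 0 → T = 6135/(5.3·0.358368) = 3230.05 ≈ 3230 N.
ΣF_x = 0: A_x − T·cos21° = 0 → A_x = 3230.05 × 0.93358 = 3016 N.
ΣF_y = 0: A_y + T·sin21° − 1500 − 800 = 0 → A_y = 2300 − 3230.05 × 0.358368 = 1142 N.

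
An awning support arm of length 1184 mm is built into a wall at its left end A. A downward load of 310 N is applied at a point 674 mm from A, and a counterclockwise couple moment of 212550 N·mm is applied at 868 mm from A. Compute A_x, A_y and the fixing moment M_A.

ΣF_x = 0: A_x = 0.
ΣF_y = 0: A_y − 310 = 0 → A_y = 310.0 N.
ΣM about A: M_A − 310·674 + 212550 = 0 → M_A = -3610 N·mm.

A_x = 0, A_y = 310.0 N, M_A = -3610 N·mm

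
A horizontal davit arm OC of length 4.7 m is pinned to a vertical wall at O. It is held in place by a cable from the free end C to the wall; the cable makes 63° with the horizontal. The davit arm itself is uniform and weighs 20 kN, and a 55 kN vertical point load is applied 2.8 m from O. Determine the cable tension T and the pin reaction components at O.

ΣM about O: T·sin63°·4.7 − 20·2.35 − 55·2.8 = 0 → T = 201/(4.7·0.891007) = 47.9973 ≈ 48.00 kN.
ΣF_x = 0: O_x − T·cos63° = 0 → O_x = 47.9973 × 0.45399 = 21.79 kN.
ΣF_y = 0: O_y + T·sin63° − 20 − 55 = 0 → O_y = 75 − 47.9973 × 0.891007 = 32.23 kN.

T = 48.00 kN, O_x = 21.79 kN, O_y = 32.23 kN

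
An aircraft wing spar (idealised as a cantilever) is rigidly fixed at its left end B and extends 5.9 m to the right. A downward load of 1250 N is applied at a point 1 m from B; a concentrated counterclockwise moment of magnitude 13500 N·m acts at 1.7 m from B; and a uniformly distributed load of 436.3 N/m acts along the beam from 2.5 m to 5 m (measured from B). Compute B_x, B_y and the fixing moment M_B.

Resultant of the distributed load: 436.3 × 2.5 = 1090.75 N at 3.75 m from B.
ΣF_x = 0: B_x = 0.
ΣF_y = 0: B_y − 1250 − 436.3·2.5 = 0 → B_y = 2341 N.
ΣM about B: M_B − 1250·1 + 13500 − (436.3·2.5)·3.75 = 0 → M_B = -8160 N·m.

B_x = 0, B_y = 2341 N, M_B = -8160 N·m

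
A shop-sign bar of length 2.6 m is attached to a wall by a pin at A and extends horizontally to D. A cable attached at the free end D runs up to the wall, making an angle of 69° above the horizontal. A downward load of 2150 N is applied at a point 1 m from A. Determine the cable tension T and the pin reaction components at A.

ΣM about A: T·sin69°·2.6 − 2150·1 = 0 → T = 2150/(2.6·0.93358) = 885.755 ≈ 885.8 N.
ΣF_x = 0: A_x − T·cos69° = 0 → A_x = 885.755 × 0.358368 = 317.4 N.
ΣF_y = 0: A_y + T·sin69° − 2150 = 0 → A_y = 2150 − 885.755 × 0.93358 = 1323 N.

T = 885.8 N, A_x = 317.4 N, A_y = 1323 N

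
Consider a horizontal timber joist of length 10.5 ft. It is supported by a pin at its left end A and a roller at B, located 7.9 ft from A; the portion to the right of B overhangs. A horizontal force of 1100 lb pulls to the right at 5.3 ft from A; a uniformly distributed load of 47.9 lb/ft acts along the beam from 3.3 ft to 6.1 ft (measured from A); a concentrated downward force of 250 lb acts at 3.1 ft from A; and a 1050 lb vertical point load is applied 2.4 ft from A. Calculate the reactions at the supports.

Resultant of the distributed load: 47.9 × 2.8 = 134.12 lb at 4.7 ft from A.
ΣM about A: B_y·7.9 − (47.9·2.8)·4.7 − 250·3.1 − 1050·2.4 = 0 → B_y = 3925.364/7.9 = 496.882 ≈ 496.9 lb.
ΣF_y = 0: A_y + 496.882 − 47.9·2.8 − 250 − 1050 = 0 → A_y = 937.2 lb.
ΣF_x = 0: A_x + 1100 = 0 → A_x = -1100 lb.

A_x = -1100 lb, A_y = 937.2 lb, B_y = 496.9 lb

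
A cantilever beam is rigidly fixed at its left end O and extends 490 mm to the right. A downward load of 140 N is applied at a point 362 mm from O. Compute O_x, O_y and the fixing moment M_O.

ΣF_x = 0: O_x = 0.
ΣF_y = 0: O_y − 140 = 0 → O_y = 140.0 N.
ΣM about O: M_O − 140·362 = 0 → M_O = 50680 N·mm.

O_x = 0, O_y = 140.0 N, M_O = 50680 N·mm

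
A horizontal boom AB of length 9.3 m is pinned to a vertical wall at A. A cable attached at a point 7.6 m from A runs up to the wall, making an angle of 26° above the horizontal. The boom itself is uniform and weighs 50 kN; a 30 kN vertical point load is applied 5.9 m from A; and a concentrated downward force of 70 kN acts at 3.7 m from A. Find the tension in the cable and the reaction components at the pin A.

T = 200.7 kN, A_x = 180.3 kN, A_y = 62.04 kN

ΣM about A: T·sin26°·7.6 − 50·4.65 − 30·5.9 − 70·3.7 = 0 → T = 668.5/(7.6·0.438371) = 200.653 ≈ 200.7 kN.
ΣF_x = 0: A_x − T·cos26° = 0 → A_x = 200.653 × 0.898794 = 180.3 kN.
ΣF_y = 0: A_y + T·sin26° − 50 − 30 − 70 = 0 → A_y = 150 − 200.653 × 0.438371 = 62.04 kN.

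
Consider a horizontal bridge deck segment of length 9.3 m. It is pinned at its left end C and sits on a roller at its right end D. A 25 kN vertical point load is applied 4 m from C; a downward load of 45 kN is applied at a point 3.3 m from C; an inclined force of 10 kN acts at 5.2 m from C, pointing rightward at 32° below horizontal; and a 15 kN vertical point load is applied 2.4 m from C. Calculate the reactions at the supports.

C_x = -8.480 kN, C_y = 56.74 kN, D_y = 33.55 kN

Moments about C: D_y·9.3 − 25·4 − 45·3.3 − 10·sin32°·5.2 − 15·2.4 = 0 → D_y = 312.056/9.3 = 33.5544 ≈ 33.55 kN.
ΣF_y = 0: C_y + 33.5544 − 25 − 45 − 10·sin32° − 15 = 0 → C_y = 56.74 kN.
ΣF_x = 0: C_x + 10·cos32° = 0 → C_x = -8.480 kN.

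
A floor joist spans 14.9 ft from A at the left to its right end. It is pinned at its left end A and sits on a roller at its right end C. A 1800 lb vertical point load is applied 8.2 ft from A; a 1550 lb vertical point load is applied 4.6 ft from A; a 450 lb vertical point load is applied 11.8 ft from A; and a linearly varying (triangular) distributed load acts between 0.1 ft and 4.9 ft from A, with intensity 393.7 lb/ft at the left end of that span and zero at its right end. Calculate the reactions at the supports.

A_x = 0, A_y = 2812 lb, C_y = 1933 lb

Resultant of the triangular load: ½ × 393.7 × 4.8 = 944.88 lb, acting at 1.7 ft from A (one-third of the span from the peak).
ΣM about A: C_y·14.9 − 1800·8.2 − 1550·4.6 − 450·11.8 − (½·393.7·4.8)·1.7 = 0 → C_y = 28806.296/14.9 = 1933.31 ≈ 1933 lb.
ΣF_y = 0: A_y + 1933.31 − 1800 − 1550 − 450 − ½·393.7·4.8 = 0 → A_y = 2812 lb.
ΣF_x = 0: no horizontal applied forces, so A_x = 0.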